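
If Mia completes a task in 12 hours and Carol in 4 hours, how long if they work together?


Mia's rate: 1/12 of the job per hour
Carol's rate: 1/4 of the job per hour
Combined rate: 1/12 + 1/4 = 1/3 per hour
Time = 1 / (1/3) = 3 hours

3 hours


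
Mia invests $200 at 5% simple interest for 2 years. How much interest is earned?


Use the formula I = P x R x T / 100
P x R x T = 200 x 5 x 2 = 2000
I = 2000 / 100 = $20

$20


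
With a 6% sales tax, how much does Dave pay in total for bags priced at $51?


Calculate the tax:
6% of $51 = $3.06
Add tax to price:
$51 + $3.06 = $54.06

$54.06


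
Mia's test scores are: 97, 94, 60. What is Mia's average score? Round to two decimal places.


Add the scores:
97 + 94 + 60 = 251
Divide by the number of tests:
251 / 3 = 83.6666... ≈ 83.67

83.67


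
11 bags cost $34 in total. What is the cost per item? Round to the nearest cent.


Total cost: $34
Number of items: 11
Unit price: $34 / 11 = $3.0909... ≈ $3.09

$3.09


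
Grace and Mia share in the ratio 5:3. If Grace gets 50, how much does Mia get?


Find the multiplier:
50 / 5 = 10
Apply to Mia's share:
3 x 10 = 30

30


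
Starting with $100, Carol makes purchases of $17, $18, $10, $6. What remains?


Add up expenses:
$17 + $18 + $10 + $6 = $51
Subtract from budget:
$100 - $51 = $49

$49


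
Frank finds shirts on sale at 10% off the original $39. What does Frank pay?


Calculate the discount amount:
10% of $39 = $3.90
Subtract from original:
$39 - $3.90 = $35.10

$35.10


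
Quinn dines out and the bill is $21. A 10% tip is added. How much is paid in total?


Calculate the tip:
10% of $21 = $2.10
Add tip to meal cost:
$21 + $2.10 = $23.10

$23.10


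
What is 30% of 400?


Convert percentage to decimal:
30% = 0.3
Multiply:
400 x 0.3 = 120

120


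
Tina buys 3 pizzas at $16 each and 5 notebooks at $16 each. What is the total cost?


Cost of pizzas:
3 x $16 = $48
Cost of notebooks:
5 x $16 = $80
Add both:
$48 + $80 = $128

$128


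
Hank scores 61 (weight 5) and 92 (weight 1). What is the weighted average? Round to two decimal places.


Weighted sum:
5 x 61 + 1 x 92 = 397
Total weight:
5 + 1 = 6
Weighted average:
397 / 6 = 66.1666... ≈ 66.17

66.17


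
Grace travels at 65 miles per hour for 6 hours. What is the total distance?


Use the formula: distance = speed x time
Speed = 65 mph, Time = 6 hours
65 x 6 = 390 miles

390 miles


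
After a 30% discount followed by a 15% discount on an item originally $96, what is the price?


First discount:
30% of $96 = $28.80
Price after first discount:
$96 - $28.80 = $67.20
Second discount:
15% of $67.20 = $10.08
Final price:
$67.20 - $10.08 = $57.12

$57.12


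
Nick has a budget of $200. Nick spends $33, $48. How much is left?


Add up expenses:
$33 + $48 = $81
Subtract from budget:
$200 - $81 = $119

$119


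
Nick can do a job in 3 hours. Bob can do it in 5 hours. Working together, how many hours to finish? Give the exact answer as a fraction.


Nick's rate: 1/3 of the job per hour
Bob's rate: 1/5 of the job per hour
Combined rate: 1/3 + 1/5 = 8/15 per hour
Time = 1 / (8/15) = 15/8 hours (≈ 1.88 hours)

15/8 hours


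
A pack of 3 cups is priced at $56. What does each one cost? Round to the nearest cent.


Total cost: $56
Number of items: 3
Unit price: $56 / 3 = $18.6666... ≈ $18.67

$18.67


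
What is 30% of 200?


Convert percentage to decimal:
30% = 0.3
Multiply:
200 x 0.3 = 60

60


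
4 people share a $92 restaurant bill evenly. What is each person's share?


Total bill: $92
Number of people: 4
Each pays: $92 / 4 = $23

$23


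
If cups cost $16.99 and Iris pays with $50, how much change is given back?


Start with the amount paid:
$50
Subtract the price:
$50 - $16.99 = $33.01

$33.01


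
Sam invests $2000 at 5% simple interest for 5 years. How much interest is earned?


Use the formula I = P x R x T / 100
P x R x T = 2000 x 5 x 5 = 50000
I = 50000 / 100 = $500

$500


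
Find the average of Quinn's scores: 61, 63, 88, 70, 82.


Add the scores:
61 + 63 + 88 + 70 + 82 = 364
Divide by the number of tests:
364 / 5 = 72.8

72.8


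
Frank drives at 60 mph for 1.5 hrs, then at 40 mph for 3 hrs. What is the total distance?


Leg 1 distance:
60 x 1.5 = 90 miles
Leg 2 distance:
40 x 3 = 120 miles
Total distance:
90 + 120 = 210 miles

210 miles


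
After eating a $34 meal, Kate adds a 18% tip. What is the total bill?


Calculate the tip:
18% of $34 = $6.12
Add tip to meal cost:
$34 + $6.12 = $40.12

$40.12


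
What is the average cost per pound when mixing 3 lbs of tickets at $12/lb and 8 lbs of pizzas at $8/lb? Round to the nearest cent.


Cost of tickets:
3 x $12 = $36
Cost of pizzas:
8 x $8 = $64
Total cost: $36 + $64 = $100
Total weight: 11 lbs
Average: $100 / 11 = $9.0909... ≈ $9.09/lb

$9.09/lb


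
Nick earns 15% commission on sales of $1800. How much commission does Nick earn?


Convert rate to decimal:
15% = 0.15
Multiply by sales:
$1800 x 0.15 = $270

$270


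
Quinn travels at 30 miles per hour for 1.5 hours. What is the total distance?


Use the formula: distance = speed x time
Speed = 30 mph, Time = 1.5 hours
30 x 1.5 = 45 miles

45 miles


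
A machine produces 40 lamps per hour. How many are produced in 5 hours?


Production rate: 40 lamps per hour
Time: 5 hours
Total: 40 x 5 = 200 lamps

200 lamps


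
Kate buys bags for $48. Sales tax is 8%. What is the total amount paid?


Calculate the tax:
8% of $48 = $3.84
Add tax to price:
$48 + $3.84 = $51.84

$51.84


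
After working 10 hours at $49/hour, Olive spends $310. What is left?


Calculate earnings:
10 x $49 = $490
Subtract spending:
$490 - $310 = $180

$180


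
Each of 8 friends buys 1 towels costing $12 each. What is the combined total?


Cost per person:
1 x $12 = $12
Group total:
8 x $12 = $96

$96


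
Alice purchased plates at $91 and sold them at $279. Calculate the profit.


Selling price = $279
Cost price = $91
Profit = selling price - cost price:
Profit = $279 - $91 = $188

$188


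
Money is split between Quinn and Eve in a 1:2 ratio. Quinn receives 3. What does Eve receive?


Find the multiplier:
3 / 1 = 3
Apply to Eve's share:
2 x 3 = 6

6


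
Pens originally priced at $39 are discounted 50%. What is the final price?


Calculate the discount amount:
50% of $39 = $19.50
Subtract from original:
$39 - $19.50 = $19.50

$19.50


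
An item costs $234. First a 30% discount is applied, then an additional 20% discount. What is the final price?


First discount:
30% of $234 = $70.20
Price after first discount:
$234 - $70.20 = $163.80
Second discount:
20% of $163.80 = $32.76
Final price:
$163.80 - $32.76 = $131.04

$131.04


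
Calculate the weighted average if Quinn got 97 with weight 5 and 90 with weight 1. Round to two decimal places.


Weighted sum:
5 x 97 + 1 x 90 = 575
Total weight:
5 + 1 = 6
Weighted average:
575 / 6 = 95.8333... ≈ 95.83

95.83


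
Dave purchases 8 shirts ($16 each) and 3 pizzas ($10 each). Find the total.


Cost of shirts:
8 x $16 = $128
Cost of pizzas:
3 x $10 = $30
Add both:
$128 + $30 = $158

$158


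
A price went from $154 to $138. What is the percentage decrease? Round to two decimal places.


Find the absolute change:
|138 - 154| = 16
Divide by original and multiply by 100:
16 / 154 x 100 = 10.3896...% ≈ 10.39%

10.39%


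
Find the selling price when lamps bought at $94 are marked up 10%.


Calculate the markup amount:
10% of $94 = $9.40
Add to cost:
$94 + $9.40 = $103.40

$103.40


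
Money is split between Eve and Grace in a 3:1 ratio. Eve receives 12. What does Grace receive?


Find the multiplier:
12 / 3 = 4
Apply to Grace's share:
1 x 4 = 4

4


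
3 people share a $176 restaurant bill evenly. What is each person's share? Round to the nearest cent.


Total bill: $176
Number of people: 3
Each pays: $176 / 3 = $58.6666... ≈ $58.67

$58.67


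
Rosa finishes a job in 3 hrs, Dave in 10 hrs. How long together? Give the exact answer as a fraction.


Rosa's rate: 1/3 of the job per hour
Dave's rate: 1/10 of the job per hour
Combined rate: 1/3 + 1/10 = 13/30 per hour
Time = 1 / (13/30) = 30/13 hours (≈ 2.31 hours)

30/13 hours


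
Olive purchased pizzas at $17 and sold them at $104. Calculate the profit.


Selling price = $104
Cost price = $17
Profit = selling price - cost price:
Profit = $104 - $17 = $87

$87


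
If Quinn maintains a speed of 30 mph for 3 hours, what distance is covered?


Use the formula: distance = speed x time
Speed = 30 mph, Time = 3 hours
30 x 3 = 90 miles

90 miles


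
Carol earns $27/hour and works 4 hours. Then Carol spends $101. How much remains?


Calculate earnings:
4 x $27 = $108
Subtract spending:
$108 - $101 = $7

$7


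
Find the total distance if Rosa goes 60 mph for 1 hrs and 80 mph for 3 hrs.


Leg 1 distance:
60 x 1 = 60 miles
Leg 2 distance:
80 x 3 = 240 miles
Total distance:
60 + 240 = 300 miles

300 miles


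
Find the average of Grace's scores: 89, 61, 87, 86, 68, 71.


Add the scores:
89 + 61 + 87 + 86 + 68 + 71 = 462
Divide by the number of tests:
462 / 6 = 77

77


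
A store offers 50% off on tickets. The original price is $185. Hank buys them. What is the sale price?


Calculate the discount amount:
50% of $185 = $92.50
Subtract from original:
$185 - $92.50 = $92.50

$92.50


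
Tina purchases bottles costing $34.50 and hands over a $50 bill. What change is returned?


Start with the amount paid:
$50
Subtract the price:
$50 - $34.50 = $15.50

$15.50


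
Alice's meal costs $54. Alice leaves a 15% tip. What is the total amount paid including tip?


Calculate the tip:
15% of $54 = $8.10
Add tip to meal cost:
$54 + $8.10 = $62.10

$62.10


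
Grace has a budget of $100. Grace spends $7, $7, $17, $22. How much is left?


Add up expenses:
$7 + $7 + $17 + $22 = $53
Subtract from budget:
$100 - $53 = $47

$47


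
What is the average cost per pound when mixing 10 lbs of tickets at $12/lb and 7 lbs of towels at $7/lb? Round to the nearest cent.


Cost of tickets:
10 x $12 = $120
Cost of towels:
7 x $7 = $49
Total cost: $120 + $49 = $169
Total weight: 17 lbs
Average: $169 / 17 = $9.9411... ≈ $9.94/lb

$9.94/lb


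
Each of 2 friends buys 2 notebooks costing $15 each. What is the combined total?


Cost per person:
2 x $15 = $30
Group total:
2 x $30 = $60

$60


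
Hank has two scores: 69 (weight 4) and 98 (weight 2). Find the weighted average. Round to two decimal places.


Weighted sum:
4 x 69 + 2 x 98 = 472
Total weight:
4 + 2 = 6
Weighted average:
472 / 6 = 78.6666... ≈ 78.67

78.67


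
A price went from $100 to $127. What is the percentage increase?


Find the absolute change:
|127 - 100| = 27
Divide by original and multiply by 100:
27 / 100 x 100 = 27%

27%


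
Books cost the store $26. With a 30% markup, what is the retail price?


Calculate the markup amount:
30% of $26 = $7.80
Add to cost:
$26 + $7.80 = $33.80

$33.80


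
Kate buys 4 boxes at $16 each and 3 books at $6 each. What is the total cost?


Cost of boxes:
4 x $16 = $64
Cost of books:
3 x $6 = $18
Add both:
$64 + $18 = $82

$82


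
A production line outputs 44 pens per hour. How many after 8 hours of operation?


Production rate: 44 pens per hour
Time: 8 hours
Total: 44 x 8 = 352 pens

352 pens


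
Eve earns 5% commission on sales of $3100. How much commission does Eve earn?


Convert rate to decimal:
5% = 0.05
Multiply by sales:
$3100 x 0.05 = $155

$155


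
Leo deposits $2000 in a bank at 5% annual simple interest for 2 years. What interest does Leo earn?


Use the formula I = P x R x T / 100
P x R x T = 2000 x 5 x 2 = 20000
I = 20000 / 100 = $200

$200


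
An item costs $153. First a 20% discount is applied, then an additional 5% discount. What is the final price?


First discount:
20% of $153 = $30.60
Price after first discount:
$153 - $30.60 = $122.40
Second discount:
5% of $122.40 = $6.12
Final price:
$122.40 - $6.12 = $116.28

$116.28


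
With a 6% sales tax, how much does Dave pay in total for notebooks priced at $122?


Calculate the tax:
6% of $122 = $7.32
Add tax to price:
$122 + $7.32 = $129.32

$129.32


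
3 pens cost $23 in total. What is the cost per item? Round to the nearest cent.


Total cost: $23
Number of items: 3
Unit price: $23 / 3 = $7.6666... ≈ $7.67

$7.67


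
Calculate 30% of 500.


Convert percentage to decimal:
30% = 0.3
Multiply:
500 x 0.3 = 150

150


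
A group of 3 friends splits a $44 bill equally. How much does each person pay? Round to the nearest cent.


Total bill: $44
Number of people: 3
Each pays: $44 / 3 = $14.6666... ≈ $14.67

$14.67


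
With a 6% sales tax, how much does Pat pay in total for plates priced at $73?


Calculate the tax:
6% of $73 = $4.38
Add tax to price:
$73 + $4.38 = $77.38

$77.38


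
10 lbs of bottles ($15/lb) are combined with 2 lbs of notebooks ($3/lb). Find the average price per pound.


Cost of bottles:
10 x $15 = $150
Cost of notebooks:
2 x $3 = $6
Total cost: $150 + $6 = $156
Total weight: 12 lbs
Average: $156 / 12 = $13/lb

$13/lb


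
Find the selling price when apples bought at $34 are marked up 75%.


Calculate the markup amount:
75% of $34 = $25.50
Add to cost:
$34 + $25.50 = $59.50

$59.50


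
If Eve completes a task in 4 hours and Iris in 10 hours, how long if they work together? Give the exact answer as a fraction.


Eve's rate: 1/4 of the job per hour
Iris's rate: 1/10 of the job per hour
Combined rate: 1/4 + 1/10 = 7/20 per hour
Time = 1 / (7/20) = 20/7 hours (≈ 2.86 hours)

20/7 hours


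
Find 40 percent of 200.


Convert percentage to decimal:
40% = 0.4
Multiply:
200 x 0.4 = 80

80


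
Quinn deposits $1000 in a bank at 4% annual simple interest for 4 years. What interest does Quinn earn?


Use the formula I = P x R x T / 100
P x R x T = 1000 x 4 x 4 = 16000
I = 16000 / 100 = $160

$160


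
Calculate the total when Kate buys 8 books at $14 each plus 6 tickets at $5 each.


Cost of books:
8 x $14 = $112
Cost of tickets:
6 x $5 = $30
Add both:
$112 + $30 = $142

$142


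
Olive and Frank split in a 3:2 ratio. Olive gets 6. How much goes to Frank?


Find the multiplier:
6 / 3 = 2
Apply to Frank's share:
2 x 2 = 4

4


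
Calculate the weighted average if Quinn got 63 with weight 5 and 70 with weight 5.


Weighted sum:
5 x 63 + 5 x 70 = 665
Total weight:
5 + 5 = 10
Weighted average:
665 / 10 = 66.5

66.5


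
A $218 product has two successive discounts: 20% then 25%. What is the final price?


First discount:
20% of $218 = $43.60
Price after first discount:
$218 - $43.60 = $174.40
Second discount:
25% of $174.40 = $43.60
Final price:
$174.40 - $43.60 = $130.80

$130.80


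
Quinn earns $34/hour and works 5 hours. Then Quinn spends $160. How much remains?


Calculate earnings:
5 x $34 = $170
Subtract spending:
$170 - $160 = $10

$10


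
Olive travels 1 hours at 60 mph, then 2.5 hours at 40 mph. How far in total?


Leg 1 distance:
60 x 1 = 60 miles
Leg 2 distance:
40 x 2.5 = 100 miles
Total distance:
60 + 100 = 160 miles

160 miles


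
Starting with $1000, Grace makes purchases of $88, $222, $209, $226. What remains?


Add up expenses:
$88 + $222 + $209 + $226 = $745
Subtract from budget:
$1000 - $745 = $255

$255


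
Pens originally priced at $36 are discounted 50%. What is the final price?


Calculate the discount amount:
50% of $36 = $18
Subtract from original:
$36 - $18 = $18

$18


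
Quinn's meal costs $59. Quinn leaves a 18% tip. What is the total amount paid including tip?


Calculate the tip:
18% of $59 = $10.62
Add tip to meal cost:
$59 + $10.62 = $69.62

$69.62


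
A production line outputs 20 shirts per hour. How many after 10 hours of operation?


Production rate: 20 shirts per hour
Time: 10 hours
Total: 20 x 10 = 200 shirts

200 shirts


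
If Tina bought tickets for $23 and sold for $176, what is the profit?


Selling price = $176
Cost price = $23
Profit = selling price - cost price:
Profit = $176 - $23 = $153

$153


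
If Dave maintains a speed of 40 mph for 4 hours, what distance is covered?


Use the formula: distance = speed x time
Speed = 40 mph, Time = 4 hours
40 x 4 = 160 miles

160 miles


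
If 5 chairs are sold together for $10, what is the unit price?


Total cost: $10
Number of items: 5
Unit price: $10 / 5 = $2

$2


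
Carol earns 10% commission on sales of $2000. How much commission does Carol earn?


Convert rate to decimal:
10% = 0.1
Multiply by sales:
$2000 x 0.1 = $200

$200


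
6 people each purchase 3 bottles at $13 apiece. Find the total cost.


Cost per person:
3 x $13 = $39
Group total:
6 x $39 = $234

$234


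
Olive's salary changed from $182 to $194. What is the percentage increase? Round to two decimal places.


Find the absolute change:
|194 - 182| = 12
Divide by original and multiply by 100:
12 / 182 x 100 = 6.5934...% ≈ 6.59%

6.59%


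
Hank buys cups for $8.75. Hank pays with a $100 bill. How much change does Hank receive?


Start with the amount paid:
$100
Subtract the price:
$100 - $8.75 = $91.25

$91.25


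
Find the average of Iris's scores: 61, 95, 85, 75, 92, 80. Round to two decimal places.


Add the scores:
61 + 95 + 85 + 75 + 92 + 80 = 488
Divide by the number of tests:
488 / 6 = 81.3333... ≈ 81.33

81.33


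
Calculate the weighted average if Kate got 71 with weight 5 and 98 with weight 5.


Weighted sum:
5 x 71 + 5 x 98 = 845
Total weight:
5 + 5 = 10
Weighted average:
845 / 10 = 84.5

84.5


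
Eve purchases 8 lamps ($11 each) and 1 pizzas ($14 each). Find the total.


Cost of lamps:
8 x $11 = $88
Cost of pizzas:
1 x $14 = $14
Add both:
$88 + $14 = $102

$102


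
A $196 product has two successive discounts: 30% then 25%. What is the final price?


First discount:
30% of $196 = $58.80
Price after first discount:
$196 - $58.80 = $137.20
Second discount:
25% of $137.20 = $34.30
Final price:
$137.20 - $34.30 = $102.90

$102.90


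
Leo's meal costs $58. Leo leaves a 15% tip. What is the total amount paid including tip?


Calculate the tip:
15% of $58 = $8.70
Add tip to meal cost:
$58 + $8.70 = $66.70

$66.70


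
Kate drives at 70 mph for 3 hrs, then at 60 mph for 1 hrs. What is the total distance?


Leg 1 distance:
70 x 3 = 210 miles
Leg 2 distance:
60 x 1 = 60 miles
Total distance:
210 + 60 = 270 miles

270 miles


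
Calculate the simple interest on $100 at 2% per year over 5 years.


Use the formula I = P x R x T / 100
P x R x T = 100 x 2 x 5 = 1000
I = 1000 / 100 = $10

$10


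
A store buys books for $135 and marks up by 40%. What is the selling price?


Calculate the markup amount:
40% of $135 = $54
Add to cost:
$135 + $54 = $189

$189


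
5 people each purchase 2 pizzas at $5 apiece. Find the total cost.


Cost per person:
2 x $5 = $10
Group total:
5 x $10 = $50

$50


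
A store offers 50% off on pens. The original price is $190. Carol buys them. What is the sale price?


Calculate the discount amount:
50% of $190 = $95
Subtract from original:
$190 - $95 = $95

$95


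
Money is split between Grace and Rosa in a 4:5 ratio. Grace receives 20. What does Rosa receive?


Find the multiplier:
20 / 4 = 5
Apply to Rosa's share:
5 x 5 = 25

25


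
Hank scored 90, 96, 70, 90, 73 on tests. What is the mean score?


Add the scores:
90 + 96 + 70 + 90 + 73 = 419
Divide by the number of tests:
419 / 5 = 83.8

83.8


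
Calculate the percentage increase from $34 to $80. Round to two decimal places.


Find the absolute change:
|80 - 34| = 46
Divide by original and multiply by 100:
46 / 34 x 100 = 135.2941...% ≈ 135.29%

135.29%


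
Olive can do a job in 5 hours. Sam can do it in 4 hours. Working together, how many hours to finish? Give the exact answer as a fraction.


Olive's rate: 1/5 of the job per hour
Sam's rate: 1/4 of the job per hour
Combined rate: 1/5 + 1/4 = 9/20 per hour
Time = 1 / (9/20) = 20/9 hours (≈ 2.22 hours)

20/9 hours


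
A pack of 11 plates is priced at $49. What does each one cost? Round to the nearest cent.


Total cost: $49
Number of items: 11
Unit price: $49 / 11 = $4.4545... ≈ $4.45

$4.45


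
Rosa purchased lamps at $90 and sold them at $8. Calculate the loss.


Selling price = $8
Cost price = $90
Loss = cost price - selling price:
Loss = $90 - $8 = $82

$82


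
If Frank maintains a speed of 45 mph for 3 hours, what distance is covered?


Use the formula: distance = speed x time
Speed = 45 mph, Time = 3 hours
45 x 3 = 135 miles

135 miles


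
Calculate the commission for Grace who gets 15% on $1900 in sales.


Convert rate to decimal:
15% = 0.15
Multiply by sales:
$1900 x 0.15 = $285

$285


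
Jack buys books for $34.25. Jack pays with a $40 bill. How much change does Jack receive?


Start with the amount paid:
$40
Subtract the price:
$40 - $34.25 = $5.75

$5.75


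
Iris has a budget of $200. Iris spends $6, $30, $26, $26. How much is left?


Add up expenses:
$6 + $30 + $26 + $26 = $88
Subtract from budget:
$200 - $88 = $112

$112


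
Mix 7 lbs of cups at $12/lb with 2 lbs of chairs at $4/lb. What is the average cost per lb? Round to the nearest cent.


Cost of cups:
7 x $12 = $84
Cost of chairs:
2 x $4 = $8
Total cost: $84 + $8 = $92
Total weight: 9 lbs
Average: $92 / 9 = $10.2222... ≈ $10.22/lb

$10.22/lb


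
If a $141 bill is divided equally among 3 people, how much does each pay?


Total bill: $141
Number of people: 3
Each pays: $141 / 3 = $47

$47


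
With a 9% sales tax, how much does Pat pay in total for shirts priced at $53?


Calculate the tax:
9% of $53 = $4.77
Add tax to price:
$53 + $4.77 = $57.77

$57.77


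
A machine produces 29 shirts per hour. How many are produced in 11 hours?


Production rate: 29 shirts per hour
Time: 11 hours
Total: 29 x 11 = 319 shirts

319 shirts


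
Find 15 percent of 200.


Convert percentage to decimal:
15% = 0.15
Multiply:
200 x 0.15 = 30

30


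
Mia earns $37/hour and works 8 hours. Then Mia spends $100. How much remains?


Calculate earnings:
8 x $37 = $296
Subtract spending:
$296 - $100 = $196

$196


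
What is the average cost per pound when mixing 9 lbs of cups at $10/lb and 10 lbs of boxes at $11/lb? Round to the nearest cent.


Cost of cups:
9 x $10 = $90
Cost of boxes:
10 x $11 = $110
Total cost: $90 + $110 = $200
Total weight: 19 lbs
Average: $200 / 19 = $10.5263... ≈ $10.53/lb

$10.53/lb


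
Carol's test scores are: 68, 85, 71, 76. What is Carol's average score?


Add the scores:
68 + 85 + 71 + 76 = 300
Divide by the number of tests:
300 / 4 = 75

75


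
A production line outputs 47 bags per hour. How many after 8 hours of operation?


Production rate: 47 bags per hour
Time: 8 hours
Total: 47 x 8 = 376 bags

376 bags


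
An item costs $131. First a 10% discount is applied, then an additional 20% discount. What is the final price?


First discount:
10% of $131 = $13.10
Price after first discount:
$131 - $13.10 = $117.90
Second discount:
20% of $117.90 = $23.58
Final price:
$117.90 - $23.58 = $94.32

$94.32


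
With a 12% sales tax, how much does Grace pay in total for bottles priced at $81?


Calculate the tax:
12% of $81 = $9.72
Add tax to price:
$81 + $9.72 = $90.72

$90.72


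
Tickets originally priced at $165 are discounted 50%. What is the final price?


Calculate the discount amount:
50% of $165 = $82.50
Subtract from original:
$165 - $82.50 = $82.50

$82.50


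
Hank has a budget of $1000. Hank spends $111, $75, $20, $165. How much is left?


Add up expenses:
$111 + $75 + $20 + $165 = $371
Subtract from budget:
$1000 - $371 = $629

$629


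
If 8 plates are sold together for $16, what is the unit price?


Total cost: $16
Number of items: 8
Unit price: $16 / 8 = $2

$2


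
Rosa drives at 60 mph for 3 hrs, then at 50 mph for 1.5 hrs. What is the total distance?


Leg 1 distance:
60 x 3 = 180 miles
Leg 2 distance:
50 x 1.5 = 75 miles
Total distance:
180 + 75 = 255 miles

255 miles


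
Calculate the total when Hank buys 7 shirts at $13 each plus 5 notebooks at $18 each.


Cost of shirts:
7 x $13 = $91
Cost of notebooks:
5 x $18 = $90
Add both:
$91 + $90 = $181

$181


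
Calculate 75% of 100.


Convert percentage to decimal:
75% = 0.75
Multiply:
100 x 0.75 = 75

75


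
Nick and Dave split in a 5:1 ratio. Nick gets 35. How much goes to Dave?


Find the multiplier:
35 / 5 = 7
Apply to Dave's share:
1 x 7 = 7

7


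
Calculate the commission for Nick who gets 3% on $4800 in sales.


Convert rate to decimal:
3% = 0.03
Multiply by sales:
$4800 x 0.03 = $144

$144


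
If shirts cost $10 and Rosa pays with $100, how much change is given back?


Start with the amount paid:
$100
Subtract the price:
$100 - $10 = $90

$90


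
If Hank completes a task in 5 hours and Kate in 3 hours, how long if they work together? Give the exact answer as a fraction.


Hank's rate: 1/5 of the job per hour
Kate's rate: 1/3 of the job per hour
Combined rate: 1/5 + 1/3 = 8/15 per hour
Time = 1 / (8/15) = 15/8 hours (≈ 1.88 hours)

15/8 hours


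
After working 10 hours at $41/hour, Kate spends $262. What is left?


Calculate earnings:
10 x $41 = $410
Subtract spending:
$410 - $262 = $148

$148


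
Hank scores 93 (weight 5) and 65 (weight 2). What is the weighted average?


Weighted sum:
5 x 93 + 2 x 65 = 595
Total weight:
5 + 2 = 7
Weighted average:
595 / 7 = 85

85


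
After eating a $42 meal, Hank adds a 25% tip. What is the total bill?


Calculate the tip:
25% of $42 = $10.50
Add tip to meal cost:
$42 + $10.50 = $52.50

$52.50


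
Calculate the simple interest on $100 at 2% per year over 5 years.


Use the formula I = P x R x T / 100
P x R x T = 100 x 2 x 5 = 1000
I = 1000 / 100 = $10

$10


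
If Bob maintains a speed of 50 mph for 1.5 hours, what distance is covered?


Use the formula: distance = speed x time
Speed = 50 mph, Time = 1.5 hours
50 x 1.5 = 75 miles

75 miles


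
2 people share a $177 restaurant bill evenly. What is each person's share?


Total bill: $177
Number of people: 2
Each pays: $177 / 2 = $88.50

$88.50


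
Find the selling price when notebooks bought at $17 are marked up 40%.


Calculate the markup amount:
40% of $17 = $6.80
Add to cost:
$17 + $6.80 = $23.80

$23.80


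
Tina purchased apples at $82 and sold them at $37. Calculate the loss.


Selling price = $37
Cost price = $82
Loss = cost price - selling price:
Loss = $82 - $37 = $45

$45


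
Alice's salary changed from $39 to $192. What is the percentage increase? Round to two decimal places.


Find the absolute change:
|192 - 39| = 153
Divide by original and multiply by 100:
153 / 39 x 100 = 392.3076...% ≈ 392.31%

392.31%


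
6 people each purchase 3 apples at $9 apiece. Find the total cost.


Cost per person:
3 x $9 = $27
Group total:
6 x $27 = $162

$162


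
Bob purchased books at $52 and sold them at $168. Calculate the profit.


Selling price = $168
Cost price = $52
Profit = selling price - cost price:
Profit = $168 - $52 = $116

$116


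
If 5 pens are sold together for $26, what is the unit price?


Total cost: $26
Number of items: 5
Unit price: $26 / 5 = $5.20

$5.20


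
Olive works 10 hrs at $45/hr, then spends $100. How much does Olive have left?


Calculate earnings:
10 x $45 = $450
Subtract spending:
$450 - $100 = $350

$350


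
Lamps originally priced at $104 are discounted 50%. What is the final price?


Calculate the discount amount:
50% of $104 = $52
Subtract from original:
$104 - $52 = $52

$52


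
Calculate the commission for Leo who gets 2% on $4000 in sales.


Convert rate to decimal:
2% = 0.02
Multiply by sales:
$4000 x 0.02 = $80

$80


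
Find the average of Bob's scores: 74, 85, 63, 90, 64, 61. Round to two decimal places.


Add the scores:
74 + 85 + 63 + 90 + 64 + 61 = 437
Divide by the number of tests:
437 / 6 = 72.8333... ≈ 72.83

72.83


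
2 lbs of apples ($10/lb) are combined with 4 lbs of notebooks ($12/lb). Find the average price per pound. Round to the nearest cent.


Cost of apples:
2 x $10 = $20
Cost of notebooks:
4 x $12 = $48
Total cost: $20 + $48 = $68
Total weight: 6 lbs
Average: $68 / 6 = $11.3333... ≈ $11.33/lb

$11.33/lb


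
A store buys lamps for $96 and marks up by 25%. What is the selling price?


Calculate the markup amount:
25% of $96 = $24
Add to cost:
$96 + $24 = $120

$120


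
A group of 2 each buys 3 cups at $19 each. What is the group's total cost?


Cost per person:
3 x $19 = $57
Group total:
2 x $57 = $114

$114


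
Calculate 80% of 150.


Convert percentage to decimal:
80% = 0.8
Multiply:
150 x 0.8 = 120

120


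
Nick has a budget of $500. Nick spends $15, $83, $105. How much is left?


Add up expenses:
$15 + $83 + $105 = $203
Subtract from budget:
$500 - $203 = $297

$297


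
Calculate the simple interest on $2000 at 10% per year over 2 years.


Use the formula I = P x R x T / 100
P x R x T = 2000 x 10 x 2 = 40000
I = 40000 / 100 = $400

$400


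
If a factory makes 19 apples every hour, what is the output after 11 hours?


Production rate: 19 apples per hour
Time: 11 hours
Total: 19 x 11 = 209 apples

209 apples


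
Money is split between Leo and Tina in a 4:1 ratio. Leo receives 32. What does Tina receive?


Find the multiplier:
32 / 4 = 8
Apply to Tina's share:
1 x 8 = 8

8


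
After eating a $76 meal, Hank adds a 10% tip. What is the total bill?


Calculate the tip:
10% of $76 = $7.60
Add tip to meal cost:
$76 + $7.60 = $83.60

$83.60


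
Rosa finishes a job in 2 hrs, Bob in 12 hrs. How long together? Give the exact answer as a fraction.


Rosa's rate: 1/2 of the job per hour
Bob's rate: 1/12 of the job per hour
Combined rate: 1/2 + 1/12 = 7/12 per hour
Time = 1 / (7/12) = 12/7 hours (≈ 1.71 hours)

12/7 hours


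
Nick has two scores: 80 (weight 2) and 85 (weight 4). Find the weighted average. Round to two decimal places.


Weighted sum:
2 x 80 + 4 x 85 = 500
Total weight:
2 + 4 = 6
Weighted average:
500 / 6 = 83.3333... ≈ 83.33

83.33


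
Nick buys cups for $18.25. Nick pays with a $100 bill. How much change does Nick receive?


Start with the amount paid:
$100
Subtract the price:
$100 - $18.25 = $81.75

$81.75


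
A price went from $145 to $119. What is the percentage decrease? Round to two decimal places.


Find the absolute change:
|119 - 145| = 26
Divide by original and multiply by 100:
26 / 145 x 100 = 17.9310...% ≈ 17.93%

17.93%


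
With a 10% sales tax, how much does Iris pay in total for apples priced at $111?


Calculate the tax:
10% of $111 = $11.10
Add tax to price:
$111 + $11.10 = $122.10

$122.10


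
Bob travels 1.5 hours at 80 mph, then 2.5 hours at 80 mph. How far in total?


Leg 1 distance:
80 x 1.5 = 120 miles
Leg 2 distance:
80 x 2.5 = 200 miles
Total distance:
120 + 200 = 320 miles

320 miles


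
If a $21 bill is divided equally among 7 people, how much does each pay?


Total bill: $21
Number of people: 7
Each pays: $21 / 7 = $3

$3


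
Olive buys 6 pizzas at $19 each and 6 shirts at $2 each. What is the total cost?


Cost of pizzas:
6 x $19 = $114
Cost of shirts:
6 x $2 = $12
Add both:
$114 + $12 = $126

$126


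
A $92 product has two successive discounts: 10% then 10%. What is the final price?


First discount:
10% of $92 = $9.20
Price after first discount:
$92 - $9.20 = $82.80
Second discount:
10% of $82.80 = $8.28
Final price:
$82.80 - $8.28 = $74.52

$74.52


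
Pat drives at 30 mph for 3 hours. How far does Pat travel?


Use the formula: distance = speed x time
Speed = 30 mph, Time = 3 hours
30 x 3 = 90 miles

90 miles


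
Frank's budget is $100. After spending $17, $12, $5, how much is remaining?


Add up expenses:
$17 + $12 + $5 = $34
Subtract from budget:
$100 - $34 = $66

$66


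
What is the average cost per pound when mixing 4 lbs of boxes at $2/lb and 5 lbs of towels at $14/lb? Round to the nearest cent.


Cost of boxes:
4 x $2 = $8
Cost of towels:
5 x $14 = $70
Total cost: $8 + $70 = $78
Total weight: 9 lbs
Average: $78 / 9 = $8.6666... ≈ $8.67/lb

$8.67/lb


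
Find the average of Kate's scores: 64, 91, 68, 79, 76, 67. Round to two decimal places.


Add the scores:
64 + 91 + 68 + 79 + 76 + 67 = 445
Divide by the number of tests:
445 / 6 = 74.1666... ≈ 74.17

74.17


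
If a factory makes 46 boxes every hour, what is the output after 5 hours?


Production rate: 46 boxes per hour
Time: 5 hours
Total: 46 x 5 = 230 boxes

230 boxes


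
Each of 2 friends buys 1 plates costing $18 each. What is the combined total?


Cost per person:
1 x $18 = $18
Group total:
2 x $18 = $36

$36


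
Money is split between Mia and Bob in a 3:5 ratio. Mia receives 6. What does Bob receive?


Find the multiplier:
6 / 3 = 2
Apply to Bob's share:
5 x 2 = 10

10


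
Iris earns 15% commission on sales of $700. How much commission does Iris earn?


Convert rate to decimal:
15% = 0.15
Multiply by sales:
$700 x 0.15 = $105

$105


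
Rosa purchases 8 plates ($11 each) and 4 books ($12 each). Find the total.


Cost of plates:
8 x $11 = $88
Cost of books:
4 x $12 = $48
Add both:
$88 + $48 = $136

$136


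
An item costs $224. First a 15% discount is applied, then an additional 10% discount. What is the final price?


First discount:
15% of $224 = $33.60
Price after first discount:
$224 - $33.60 = $190.40
Second discount:
10% of $190.40 = $19.04
Final price:
$190.40 - $19.04 = $171.36

$171.36


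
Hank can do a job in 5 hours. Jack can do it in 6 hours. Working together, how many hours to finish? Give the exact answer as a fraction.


Hank's rate: 1/5 of the job per hour
Jack's rate: 1/6 of the job per hour
Combined rate: 1/5 + 1/6 = 11/30 per hour
Time = 1 / (11/30) = 30/11 hours (≈ 2.73 hours)

30/11 hours


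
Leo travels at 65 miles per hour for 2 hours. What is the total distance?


Use the formula: distance = speed x time
Speed = 65 mph, Time = 2 hours
65 x 2 = 130 miles

130 miles


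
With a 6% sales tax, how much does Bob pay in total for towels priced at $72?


Calculate the tax:
6% of $72 = $4.32
Add tax to price:
$72 + $4.32 = $76.32

$76.32


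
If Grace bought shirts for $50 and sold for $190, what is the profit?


Selling price = $190
Cost price = $50
Profit = selling price - cost price:
Profit = $190 - $50 = $140

$140


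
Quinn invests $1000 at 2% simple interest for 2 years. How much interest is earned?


Use the formula I = P x R x T / 100
P x R x T = 1000 x 2 x 2 = 4000
I = 4000 / 100 = $40

$40


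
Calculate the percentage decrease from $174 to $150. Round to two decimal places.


Find the absolute change:
|150 - 174| = 24
Divide by original and multiply by 100:
24 / 174 x 100 = 13.7931...% ≈ 13.79%

13.79%


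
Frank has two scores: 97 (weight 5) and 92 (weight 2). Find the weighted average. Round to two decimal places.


Weighted sum:
5 x 97 + 2 x 92 = 669
Total weight:
5 + 2 = 7
Weighted average:
669 / 7 = 95.5714... ≈ 95.57

95.57


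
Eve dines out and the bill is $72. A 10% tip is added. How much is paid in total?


Calculate the tip:
10% of $72 = $7.20
Add tip to meal cost:
$72 + $7.20 = $79.20

$79.20


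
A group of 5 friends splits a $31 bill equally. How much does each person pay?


Total bill: $31
Number of people: 5
Each pays: $31 / 5 = $6.20

$6.20


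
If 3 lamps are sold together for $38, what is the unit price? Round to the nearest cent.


Total cost: $38
Number of items: 3
Unit price: $38 / 3 = $12.6666... ≈ $12.67

$12.67


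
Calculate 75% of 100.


Convert percentage to decimal:
75% = 0.75
Multiply:
100 x 0.75 = 75

75


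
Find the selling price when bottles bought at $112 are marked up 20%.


Calculate the markup amount:
20% of $112 = $22.40
Add to cost:
$112 + $22.40 = $134.40

$134.40


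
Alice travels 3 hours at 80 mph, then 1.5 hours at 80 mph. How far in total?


Leg 1 distance:
80 x 3 = 240 miles
Leg 2 distance:
80 x 1.5 = 120 miles
Total distance:
240 + 120 = 360 miles

360 miles


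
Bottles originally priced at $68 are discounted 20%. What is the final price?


Calculate the discount amount:
20% of $68 = $13.60
Subtract from original:
$68 - $13.60 = $54.40

$54.40


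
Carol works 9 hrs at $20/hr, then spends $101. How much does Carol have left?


Calculate earnings:
9 x $20 = $180
Subtract spending:
$180 - $101 = $79

$79


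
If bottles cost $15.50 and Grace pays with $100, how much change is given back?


Start with the amount paid:
$100
Subtract the price:
$100 - $15.50 = $84.50

$84.50


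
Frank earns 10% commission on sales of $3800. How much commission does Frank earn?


Convert rate to decimal:
10% = 0.1
Multiply by sales:
$3800 x 0.1 = $380

$380


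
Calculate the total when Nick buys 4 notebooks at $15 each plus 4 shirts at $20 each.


Cost of notebooks:
4 x $15 = $60
Cost of shirts:
4 x $20 = $80
Add both:
$60 + $80 = $140

$140


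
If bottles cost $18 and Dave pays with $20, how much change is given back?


Start with the amount paid:
$20
Subtract the price:
$20 - $18 = $2

$2


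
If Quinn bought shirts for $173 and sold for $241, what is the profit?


Selling price = $241
Cost price = $173
Profit = selling price - cost price:
Profit = $241 - $173 = $68

$68


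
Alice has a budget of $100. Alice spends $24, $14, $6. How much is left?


Add up expenses:
$24 + $14 + $6 = $44
Subtract from budget:
$100 - $44 = $56

$56


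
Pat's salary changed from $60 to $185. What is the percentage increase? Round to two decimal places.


Find the absolute change:
|185 - 60| = 125
Divide by original and multiply by 100:
125 / 60 x 100 = 208.3333...% ≈ 208.33%

208.33%


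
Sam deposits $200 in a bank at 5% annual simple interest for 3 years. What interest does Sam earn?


Use the formula I = P x R x T / 100
P x R x T = 200 x 5 x 3 = 3000
I = 3000 / 100 = $30

$30


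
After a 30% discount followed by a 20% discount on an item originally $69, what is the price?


First discount:
30% of $69 = $20.70
Price after first discount:
$69 - $20.70 = $48.30
Second discount:
20% of $48.30 = $9.66
Final price:
$48.30 - $9.66 = $38.64

$38.64


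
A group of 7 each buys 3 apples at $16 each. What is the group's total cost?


Cost per person:
3 x $16 = $48
Group total:
7 x $48 = $336

$336


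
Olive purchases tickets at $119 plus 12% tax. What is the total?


Calculate the tax:
12% of $119 = $14.28
Add tax to price:
$119 + $14.28 = $133.28

$133.28


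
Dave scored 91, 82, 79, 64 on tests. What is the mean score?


Add the scores:
91 + 82 + 79 + 64 = 316
Divide by the number of tests:
316 / 4 = 79

79


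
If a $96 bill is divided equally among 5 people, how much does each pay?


Total bill: $96
Number of people: 5
Each pays: $96 / 5 = $19.20

$19.20


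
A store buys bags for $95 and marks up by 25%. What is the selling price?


Calculate the markup amount:
25% of $95 = $23.75
Add to cost:
$95 + $23.75 = $118.75

$118.75


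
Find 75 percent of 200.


Convert percentage to decimal:
75% = 0.75
Multiply:
200 x 0.75 = 150

150


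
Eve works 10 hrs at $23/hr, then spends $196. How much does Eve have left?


Calculate earnings:
10 x $23 = $230
Subtract spending:
$230 - $196 = $34

$34
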